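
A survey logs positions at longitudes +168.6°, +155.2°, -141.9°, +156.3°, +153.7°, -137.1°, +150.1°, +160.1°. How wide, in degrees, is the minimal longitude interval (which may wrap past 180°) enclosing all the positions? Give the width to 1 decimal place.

72.8°

Sort the longitudes: -141.9°, -137.1°, +150.1°, +153.7°, +155.2°, +156.3°, +160.1°, +168.6°.
Eastward gaps between consecutive values (wrapping around): 4.8°, 287.2°, 3.6°, 1.5°, 1.1°, 3.8°, 8.5°, 49.5°.
Largest gap = 287.2° ⇒ minimal covering band is its complement: 360° − 287.2° = 72.8°.
Band runs from +150.1° eastward to -137.1°, crossing the antimeridian.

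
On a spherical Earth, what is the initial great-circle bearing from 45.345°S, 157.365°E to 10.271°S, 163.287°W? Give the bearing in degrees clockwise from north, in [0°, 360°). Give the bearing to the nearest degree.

56°

Δλ = -163.287 − 157.365 = -320.652°; wrapped into (−180°, 180°]: 39.348°.
θ = atan2( sin Δλ · cos φ₂ , cos φ₁ · sin φ₂ − sin φ₁ · cos φ₂ · cos Δλ )
  = atan2(0.62387, 0.41596) = 56.307° → normalised to [0°, 360°): 56.307°.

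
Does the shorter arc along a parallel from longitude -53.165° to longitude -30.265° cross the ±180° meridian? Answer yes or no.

Signed shortest Δλ = ((-30.265 − -53.165 + 180) mod 360) − 180 = 22.9°.
Going east by 22.9° from -53.165° reaches -30.265° without touching 180°.

No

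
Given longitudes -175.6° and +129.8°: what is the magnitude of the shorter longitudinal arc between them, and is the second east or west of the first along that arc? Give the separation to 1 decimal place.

Raw difference: 129.8 − -175.6 = 305.4°.
Normalise into (−180°, 180°]: 305.4° − 360° = -54.6°.
Negative ⇒ the second point lies to the west; separation 54.6°.

54.6° west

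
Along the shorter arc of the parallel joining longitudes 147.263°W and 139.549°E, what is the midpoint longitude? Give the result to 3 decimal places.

Signed shortest Δλ from -147.263° to +139.549° is -73.188°.
Midpoint longitude = -147.263° + (-73.188°)/2 = -147.263° − 36.594° = -183.857°.
Normalise into (−180°, 180°]: +176.143°.
(The naïve average (-147.263 + +139.549)/2 = -3.857° is on the wrong side of the globe.)

176.143°E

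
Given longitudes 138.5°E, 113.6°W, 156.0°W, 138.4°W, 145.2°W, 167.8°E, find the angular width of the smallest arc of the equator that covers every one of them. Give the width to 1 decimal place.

107.9°

Sort the longitudes: -156.0°, -145.2°, -138.4°, -113.6°, +138.5°, +167.8°.
Eastward gaps between consecutive values (wrapping around): 10.8°, 6.8°, 24.8°, 252.1°, 29.3°, 36.2°.
Largest gap = 252.1° ⇒ minimal covering band is its complement: 360° − 252.1° = 107.9°.
Band runs from +138.5° eastward to -113.6°, crossing the antimeridian.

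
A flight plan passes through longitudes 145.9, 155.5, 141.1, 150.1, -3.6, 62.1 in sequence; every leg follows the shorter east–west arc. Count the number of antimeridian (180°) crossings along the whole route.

Leg 1: +145.9° → +155.5°, shortest Δλ = 9.6° (east) — does not cross 180°.
Leg 2: +155.5° → +141.1°, shortest Δλ = -14.4° (west) — does not cross 180°.
Leg 3: +141.1° → +150.1°, shortest Δλ = 9.0° (east) — does not cross 180°.
Leg 4: +150.1° → -3.6°, shortest Δλ = -153.7° (west) — does not cross 180°.
Leg 5: -3.6° → +62.1°, shortest Δλ = 65.7° (east) — does not cross 180°.
Total crossings: 0.

0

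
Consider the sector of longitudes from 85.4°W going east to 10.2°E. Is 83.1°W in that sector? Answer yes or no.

Yes

Band width going east from -85.4° to +10.2°: ((10.2 − -85.4) mod 360) = 95.6°.
Offset of -83.1° east of the west edge: ((-83.1 − -85.4) mod 360) = 2.3°.
2.3° ≤ 95.6° ⇒ inside.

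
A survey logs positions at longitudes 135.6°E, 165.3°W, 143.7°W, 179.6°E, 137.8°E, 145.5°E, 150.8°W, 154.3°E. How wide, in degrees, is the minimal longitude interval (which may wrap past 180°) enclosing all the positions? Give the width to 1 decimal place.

80.7°

Sort the longitudes: -165.3°, -150.8°, -143.7°, +135.6°, +137.8°, +145.5°, +154.3°, +179.6°.
Eastward gaps between consecutive values (wrapping around): 14.5°, 7.1°, 279.3°, 2.2°, 7.7°, 8.8°, 25.3°, 15.1°.
Largest gap = 279.3° ⇒ minimal covering band is its complement: 360° − 279.3° = 80.7°.
Band runs from +135.6° eastward to -143.7°, crossing the antimeridian.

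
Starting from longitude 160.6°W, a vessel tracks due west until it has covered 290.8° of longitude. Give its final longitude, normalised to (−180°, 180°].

91.4°W

Start at -160.6°; shift −290.8° → -451.4°.
-451.4° lies outside (−180°, 180°]; add 360° → -91.4°.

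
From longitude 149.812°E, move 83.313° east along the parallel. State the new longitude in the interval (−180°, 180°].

126.875°W

Start at +149.812°; shift +83.313° → +233.125°.
+233.125° lies outside (−180°, 180°]; subtract 360° → -126.875°.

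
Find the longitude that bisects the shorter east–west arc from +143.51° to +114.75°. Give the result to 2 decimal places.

Signed shortest Δλ from +143.51° to +114.75° is -28.76°.
Midpoint longitude = +143.51° + (-28.76°)/2 = +143.51° − 14.38° = +129.13°.

+129.13°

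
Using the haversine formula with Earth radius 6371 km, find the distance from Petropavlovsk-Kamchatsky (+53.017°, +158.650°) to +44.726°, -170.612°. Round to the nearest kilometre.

Δλ = -170.612 − 158.650 = -329.262°; wrapped into (−180°, 180°]: 30.738°.
Δφ = 44.726 − 53.017 = -8.291°.
a = sin²(Δφ/2) + cos φ₁ · cos φ₂ · sin²(Δλ/2) = 0.035248.
c = 2·atan2(√a, √(1−a)) = 0.37773 rad → d = 6371·c ≈ 2406.54 km.

2407 km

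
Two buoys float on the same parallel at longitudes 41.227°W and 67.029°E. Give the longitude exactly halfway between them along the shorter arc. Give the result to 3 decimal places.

12.901°E

Signed shortest Δλ from -41.227° to +67.029° is +108.256°.
Midpoint longitude = -41.227° + (+108.256°)/2 = -41.227° + 54.128° = +12.901°.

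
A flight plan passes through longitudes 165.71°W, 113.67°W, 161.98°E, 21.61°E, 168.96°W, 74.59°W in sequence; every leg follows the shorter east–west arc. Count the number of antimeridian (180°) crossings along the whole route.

Leg 1: -165.71° → -113.67°, shortest Δλ = 52.04° (east) — does not cross 180°.
Leg 2: -113.67° → +161.98°, shortest Δλ = -84.35° (west) — crosses 180°.
Leg 3: +161.98° → +21.61°, shortest Δλ = -140.37° (west) — does not cross 180°.
Leg 4: +21.61° → -168.96°, shortest Δλ = 169.43° (east) — crosses 180°.
Leg 5: -168.96° → -74.59°, shortest Δλ = 94.37° (east) — does not cross 180°.
Total crossings: 2.

2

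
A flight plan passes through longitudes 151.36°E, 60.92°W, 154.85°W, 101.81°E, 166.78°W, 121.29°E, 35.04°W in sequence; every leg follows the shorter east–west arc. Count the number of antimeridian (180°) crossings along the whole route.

Leg 1: +151.36° → -60.92°, shortest Δλ = 147.72° (east) — crosses 180°.
Leg 2: -60.92° → -154.85°, shortest Δλ = -93.93° (west) — does not cross 180°.
Leg 3: -154.85° → +101.81°, shortest Δλ = -103.34° (west) — crosses 180°.
Leg 4: +101.81° → -166.78°, shortest Δλ = 91.41° (east) — crosses 180°.
Leg 5: -166.78° → +121.29°, shortest Δλ = -71.93° (west) — crosses 180°.
Leg 6: +121.29° → -35.04°, shortest Δλ = -156.33° (west) — does not cross 180°.
Total crossings: 4.

4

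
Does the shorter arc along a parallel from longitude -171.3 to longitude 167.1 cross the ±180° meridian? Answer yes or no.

Naïve |167.1 − -171.3| = 338.4° > 180°, so the shorter arc goes the other way round — across 180°.
Signed shortest Δλ = ((167.1 − -171.3 + 180) mod 360) − 180 = -21.6°.
Going west by 21.6° from -171.3° passes through 180° before reaching +167.1°.

Yes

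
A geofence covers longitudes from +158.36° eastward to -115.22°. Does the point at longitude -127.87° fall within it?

Yes

Band width going east from +158.36° to -115.22°: ((-115.22 − 158.36) mod 360) = 86.42°.
Offset of -127.87° east of the west edge: ((-127.87 − 158.36) mod 360) = 73.77°.
73.77° ≤ 86.42° ⇒ inside.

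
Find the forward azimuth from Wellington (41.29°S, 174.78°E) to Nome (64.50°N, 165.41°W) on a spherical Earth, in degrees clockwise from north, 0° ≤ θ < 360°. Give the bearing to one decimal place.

Δλ = -165.41 − 174.78 = -340.19°; wrapped into (−180°, 180°]: 19.81°.
θ = atan2( sin Δλ · cos φ₂ , cos φ₁ · sin φ₂ − sin φ₁ · cos φ₂ · cos Δλ )
  = atan2(0.14590, 0.94545) = 8.773° → normalised to [0°, 360°): 8.773°.

8.8°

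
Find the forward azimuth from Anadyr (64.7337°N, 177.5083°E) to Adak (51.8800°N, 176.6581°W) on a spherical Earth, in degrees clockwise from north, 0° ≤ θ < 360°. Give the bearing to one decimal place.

Δλ = -176.6581 − 177.5083 = -354.1664°; wrapped into (−180°, 180°]: 5.8336°.
θ = atan2( sin Δλ · cos φ₂ , cos φ₁ · sin φ₂ − sin φ₁ · cos φ₂ · cos Δλ )
  = atan2(0.06274, -0.21957) = 164.053° → normalised to [0°, 360°): 164.053°.

164.1°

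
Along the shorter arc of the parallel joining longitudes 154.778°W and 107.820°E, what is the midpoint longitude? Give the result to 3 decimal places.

156.521°E

Signed shortest Δλ from -154.778° to +107.820° is -97.402°.
Midpoint longitude = -154.778° + (-97.402°)/2 = -154.778° − 48.701° = -203.479°.
Normalise into (−180°, 180°]: +156.521°.
(The naïve average (-154.778 + +107.820)/2 = -23.479° is on the wrong side of the globe.)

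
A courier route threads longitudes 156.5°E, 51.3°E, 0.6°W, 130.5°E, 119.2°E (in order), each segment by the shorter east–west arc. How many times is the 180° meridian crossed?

Leg 1: +156.5° → +51.3°, shortest Δλ = -105.2° (west) — does not cross 180°.
Leg 2: +51.3° → -0.6°, shortest Δλ = -51.9° (west) — does not cross 180°.
Leg 3: -0.6° → +130.5°, shortest Δλ = 131.1° (east) — does not cross 180°.
Leg 4: +130.5° → +119.2°, shortest Δλ = -11.3° (west) — does not cross 180°.
Total crossings: 0.

0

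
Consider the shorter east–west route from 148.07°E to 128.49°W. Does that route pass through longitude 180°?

Yes

Naïve |-128.49 − 148.07| = 276.56° > 180°, so the shorter arc goes the other way round — across 180°.
Signed shortest Δλ = ((-128.49 − 148.07 + 180) mod 360) − 180 = 83.44°.
Going east by 83.44° from +148.07° passes through 180° before reaching -128.49°.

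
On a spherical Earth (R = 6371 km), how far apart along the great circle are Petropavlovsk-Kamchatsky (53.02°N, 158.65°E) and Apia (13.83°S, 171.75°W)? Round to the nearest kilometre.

Δλ = -171.75 − 158.65 = -330.40°; wrapped into (−180°, 180°]: 29.60°.
Δφ = -13.83 − 53.02 = -66.85°.
a = sin²(Δφ/2) + cos φ₁ · cos φ₂ · sin²(Δλ/2) = 0.341544.
c = 2·atan2(√a, √(1−a)) = 1.24832 rad → d = 6371·c ≈ 7953.07 km.

7953 km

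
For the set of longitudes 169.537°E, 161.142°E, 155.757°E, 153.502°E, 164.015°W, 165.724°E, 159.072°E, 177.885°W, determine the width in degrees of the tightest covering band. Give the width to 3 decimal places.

Sort the longitudes: -177.885°, -164.015°, +153.502°, +155.757°, +159.072°, +161.142°, +165.724°, +169.537°.
Eastward gaps between consecutive values (wrapping around): 13.870°, 317.517°, 2.255°, 3.315°, 2.070°, 4.582°, 3.813°, 12.578°.
Largest gap = 317.517° ⇒ minimal covering band is its complement: 360° − 317.517° = 42.483°.
Band runs from +153.502° eastward to -164.015°, crossing the antimeridian.

42.483°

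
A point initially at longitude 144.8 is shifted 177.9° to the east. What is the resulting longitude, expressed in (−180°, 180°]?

-37.3°

Start at +144.8°; shift +177.9° → +322.7°.
+322.7° lies outside (−180°, 180°]; subtract 360° → -37.3°.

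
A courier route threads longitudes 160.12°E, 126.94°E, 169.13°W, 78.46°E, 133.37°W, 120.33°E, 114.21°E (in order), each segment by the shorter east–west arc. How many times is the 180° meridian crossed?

Leg 1: +160.12° → +126.94°, shortest Δλ = -33.18° (west) — does not cross 180°.
Leg 2: +126.94° → -169.13°, shortest Δλ = 63.93° (east) — crosses 180°.
Leg 3: -169.13° → +78.46°, shortest Δλ = -112.41° (west) — crosses 180°.
Leg 4: +78.46° → -133.37°, shortest Δλ = 148.17° (east) — crosses 180°.
Leg 5: -133.37° → +120.33°, shortest Δλ = -106.3° (west) — crosses 180°.
Leg 6: +120.33° → +114.21°, shortest Δλ = -6.12° (west) — does not cross 180°.
Total crossings: 4.

4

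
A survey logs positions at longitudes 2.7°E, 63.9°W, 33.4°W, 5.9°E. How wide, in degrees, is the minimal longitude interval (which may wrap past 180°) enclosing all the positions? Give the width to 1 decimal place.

Sort the longitudes: -63.9°, -33.4°, +2.7°, +5.9°.
Eastward gaps between consecutive values (wrapping around): 30.5°, 36.1°, 3.2°, 290.2°.
Largest gap = 290.2° ⇒ minimal covering band is its complement: 360° − 290.2° = 69.8°.
Band runs from -63.9° eastward to +5.9°.

69.8°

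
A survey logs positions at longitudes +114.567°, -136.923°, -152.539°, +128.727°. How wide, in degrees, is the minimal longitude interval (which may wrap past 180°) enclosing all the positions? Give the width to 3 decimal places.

Sort the longitudes: -152.539°, -136.923°, +114.567°, +128.727°.
Eastward gaps between consecutive values (wrapping around): 15.616°, 251.490°, 14.160°, 78.734°.
Largest gap = 251.490° ⇒ minimal covering band is its complement: 360° − 251.490° = 108.510°.
Band runs from +114.567° eastward to -136.923°, crossing the antimeridian.

108.510°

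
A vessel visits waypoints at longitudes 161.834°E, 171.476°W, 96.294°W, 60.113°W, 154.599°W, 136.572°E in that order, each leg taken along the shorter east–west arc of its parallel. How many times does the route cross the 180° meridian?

Leg 1: +161.834° → -171.476°, shortest Δλ = 26.69° (east) — crosses 180°.
Leg 2: -171.476° → -96.294°, shortest Δλ = 75.182° (east) — does not cross 180°.
Leg 3: -96.294° → -60.113°, shortest Δλ = 36.181° (east) — does not cross 180°.
Leg 4: -60.113° → -154.599°, shortest Δλ = -94.486° (west) — does not cross 180°.
Leg 5: -154.599° → +136.572°, shortest Δλ = -68.829° (west) — crosses 180°.
Total crossings: 2.

2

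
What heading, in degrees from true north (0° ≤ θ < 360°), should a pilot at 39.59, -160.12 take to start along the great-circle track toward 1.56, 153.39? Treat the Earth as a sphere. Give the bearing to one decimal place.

240.1°

Δλ = 153.39 − -160.12 = 313.51°; wrapped into (−180°, 180°]: -46.49°.
θ = atan2( sin Δλ · cos φ₂ , cos φ₁ · sin φ₂ − sin φ₁ · cos φ₂ · cos Δλ )
  = atan2(-0.72499, -0.41762) = -119.944° → normalised to [0°, 360°): 240.056°.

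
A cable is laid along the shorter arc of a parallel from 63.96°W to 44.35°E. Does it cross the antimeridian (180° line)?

No

Signed shortest Δλ = ((44.35 − -63.96 + 180) mod 360) − 180 = 108.31°.
Going east by 108.31° from -63.96° reaches +44.35° without touching 180°.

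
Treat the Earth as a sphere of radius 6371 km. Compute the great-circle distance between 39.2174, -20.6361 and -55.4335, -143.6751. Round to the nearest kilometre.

15511 km

Δλ = -143.6751 − -20.6361 = -123.0390°.
Δφ = -55.4335 − 39.2174 = -94.6509°.
a = sin²(Δφ/2) + cos φ₁ · cos φ₂ · sin²(Δλ/2) = 0.880153.
c = 2·atan2(√a, √(1−a)) = 2.43458 rad → d = 6371·c ≈ 15510.70 km.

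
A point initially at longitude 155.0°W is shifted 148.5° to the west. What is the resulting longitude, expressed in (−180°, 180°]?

56.5°E

Start at -155.0°; shift −148.5° → -303.5°.
-303.5° lies outside (−180°, 180°]; add 360° → +56.5°.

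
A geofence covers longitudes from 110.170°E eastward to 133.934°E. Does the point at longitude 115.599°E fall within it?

Yes

Band width going east from +110.170° to +133.934°: ((133.934 − 110.170) mod 360) = 23.764°.
Offset of +115.599° east of the west edge: ((115.599 − 110.170) mod 360) = 5.429°.
5.429° ≤ 23.764° ⇒ inside.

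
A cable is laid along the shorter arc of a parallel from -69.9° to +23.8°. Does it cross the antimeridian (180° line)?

No

Signed shortest Δλ = ((23.8 − -69.9 + 180) mod 360) − 180 = 93.7°.
Going east by 93.7° from -69.9° reaches +23.8° without touching 180°.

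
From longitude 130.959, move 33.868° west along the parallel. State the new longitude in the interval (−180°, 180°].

+97.091°

Start at +130.959°; shift −33.868° → +97.091°.
+97.091° already lies in (−180°, 180°].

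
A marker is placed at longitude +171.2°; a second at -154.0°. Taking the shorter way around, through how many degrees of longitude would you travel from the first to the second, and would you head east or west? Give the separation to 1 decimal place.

Raw difference: -154.0 − 171.2 = -325.2°.
Normalise into (−180°, 180°]: -325.2° + 360° = 34.8°.
Positive ⇒ the second point lies to the east; separation 34.8°.

34.8° east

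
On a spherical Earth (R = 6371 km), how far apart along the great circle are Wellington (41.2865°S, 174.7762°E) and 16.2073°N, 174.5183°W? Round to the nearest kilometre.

6487 km

Δλ = -174.5183 − 174.7762 = -349.2945°; wrapped into (−180°, 180°]: 10.7055°.
Δφ = 16.2073 − -41.2865 = 57.4938°.
a = sin²(Δφ/2) + cos φ₁ · cos φ₂ · sin²(Δλ/2) = 0.237584.
c = 2·atan2(√a, √(1−a)) = 1.01828 rad → d = 6371·c ≈ 6487.45 km.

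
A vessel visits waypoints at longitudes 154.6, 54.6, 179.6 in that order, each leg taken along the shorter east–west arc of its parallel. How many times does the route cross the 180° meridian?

Leg 1: +154.6° → +54.6°, shortest Δλ = -100.0° (west) — does not cross 180°.
Leg 2: +54.6° → +179.6°, shortest Δλ = 125.0° (east) — does not cross 180°.
Total crossings: 0.

0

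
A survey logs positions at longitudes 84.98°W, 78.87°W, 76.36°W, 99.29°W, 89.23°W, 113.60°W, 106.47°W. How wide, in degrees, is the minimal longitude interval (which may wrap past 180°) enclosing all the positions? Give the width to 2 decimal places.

37.24°

Sort the longitudes: -113.60°, -106.47°, -99.29°, -89.23°, -84.98°, -78.87°, -76.36°.
Eastward gaps between consecutive values (wrapping around): 7.13°, 7.18°, 10.06°, 4.25°, 6.11°, 2.51°, 322.76°.
Largest gap = 322.76° ⇒ minimal covering band is its complement: 360° − 322.76° = 37.24°.
Band runs from -113.60° eastward to -76.36°.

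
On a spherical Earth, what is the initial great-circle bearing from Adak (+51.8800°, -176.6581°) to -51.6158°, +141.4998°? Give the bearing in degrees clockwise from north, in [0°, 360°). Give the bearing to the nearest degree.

Δλ = 141.4998 − -176.6581 = 318.1579°; wrapped into (−180°, 180°]: -41.8421°.
θ = atan2( sin Δλ · cos φ₂ , cos φ₁ · sin φ₂ − sin φ₁ · cos φ₂ · cos Δλ )
  = atan2(-0.41421, -0.84781) = -153.962° → normalised to [0°, 360°): 206.038°.

206°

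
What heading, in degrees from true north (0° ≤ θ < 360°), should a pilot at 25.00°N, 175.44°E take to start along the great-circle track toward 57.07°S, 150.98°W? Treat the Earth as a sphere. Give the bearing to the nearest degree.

162°

Δλ = -150.98 − 175.44 = -326.42°; wrapped into (−180°, 180°]: 33.58°.
θ = atan2( sin Δλ · cos φ₂ , cos φ₁ · sin φ₂ − sin φ₁ · cos φ₂ · cos Δλ )
  = atan2(0.30067, -0.95210) = 162.474° → normalised to [0°, 360°): 162.474°.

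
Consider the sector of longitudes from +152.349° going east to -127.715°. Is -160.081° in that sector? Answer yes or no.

Band width going east from +152.349° to -127.715°: ((-127.715 − 152.349) mod 360) = 79.936°.
Offset of -160.081° east of the west edge: ((-160.081 − 152.349) mod 360) = 47.570°.
47.570° ≤ 79.936° ⇒ inside.

Yes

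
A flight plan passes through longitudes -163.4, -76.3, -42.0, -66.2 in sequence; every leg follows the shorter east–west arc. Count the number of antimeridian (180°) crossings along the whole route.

0

Leg 1: -163.4° → -76.3°, shortest Δλ = 87.1° (east) — does not cross 180°.
Leg 2: -76.3° → -42.0°, shortest Δλ = 34.3° (east) — does not cross 180°.
Leg 3: -42.0° → -66.2°, shortest Δλ = -24.2° (west) — does not cross 180°.
Total crossings: 0.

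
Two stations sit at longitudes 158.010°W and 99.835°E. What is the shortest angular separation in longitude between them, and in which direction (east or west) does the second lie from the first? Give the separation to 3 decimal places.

Raw difference: 99.835 − -158.010 = 257.845°.
Normalise into (−180°, 180°]: 257.845° − 360° = -102.155°.
Negative ⇒ the second point lies to the west; separation 102.155°.

102.155° west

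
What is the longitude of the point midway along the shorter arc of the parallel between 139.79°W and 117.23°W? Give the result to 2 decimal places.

128.51°W

Signed shortest Δλ from -139.79° to -117.23° is +22.56°.
Midpoint longitude = -139.79° + (+22.56°)/2 = -139.79° + 11.28° = -128.51°.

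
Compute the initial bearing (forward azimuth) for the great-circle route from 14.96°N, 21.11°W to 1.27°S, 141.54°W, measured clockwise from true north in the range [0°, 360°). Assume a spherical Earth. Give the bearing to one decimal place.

277.2°

Δλ = -141.54 − -21.11 = -120.43°.
θ = atan2( sin Δλ · cos φ₂ , cos φ₁ · sin φ₂ − sin φ₁ · cos φ₂ · cos Δλ )
  = atan2(-0.86204, 0.10930) = -82.774° → normalised to [0°, 360°): 277.226°.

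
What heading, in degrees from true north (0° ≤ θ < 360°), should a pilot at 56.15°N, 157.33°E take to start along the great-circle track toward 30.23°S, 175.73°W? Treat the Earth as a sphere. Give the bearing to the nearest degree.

Δλ = -175.73 − 157.33 = -333.06°; wrapped into (−180°, 180°]: 26.94°.
θ = atan2( sin Δλ · cos φ₂ , cos φ₁ · sin φ₂ − sin φ₁ · cos φ₂ · cos Δλ )
  = atan2(0.39145, -0.92014) = 156.954° → normalised to [0°, 360°): 156.954°.

157°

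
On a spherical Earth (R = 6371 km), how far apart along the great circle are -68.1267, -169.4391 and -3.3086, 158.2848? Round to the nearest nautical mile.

4107 nmi

Δλ = 158.2848 − -169.4391 = 327.7239°; wrapped into (−180°, 180°]: -32.2761°.
Δφ = -3.3086 − -68.1267 = 64.8181°.
a = sin²(Δφ/2) + cos φ₁ · cos φ₂ · sin²(Δλ/2) = 0.315988.
c = 2·atan2(√a, √(1−a)) = 1.19391 rad → d = 6371·c ≈ 7606.42 km ≈ 4107.14 nmi.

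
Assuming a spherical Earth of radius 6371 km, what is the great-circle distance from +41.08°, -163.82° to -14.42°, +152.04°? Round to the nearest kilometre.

7659 km

Δλ = 152.04 − -163.82 = 315.86°; wrapped into (−180°, 180°]: -44.14°.
Δφ = -14.42 − 41.08 = -55.50°.
a = sin²(Δφ/2) + cos φ₁ · cos φ₂ · sin²(Δλ/2) = 0.319865.
c = 2·atan2(√a, √(1−a)) = 1.20224 rad → d = 6371·c ≈ 7659.46 km.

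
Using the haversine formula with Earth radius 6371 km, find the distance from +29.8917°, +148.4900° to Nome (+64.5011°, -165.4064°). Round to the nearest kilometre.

Δλ = -165.4064 − 148.4900 = -313.8964°; wrapped into (−180°, 180°]: 46.1036°.
Δφ = 64.5011 − 29.8917 = 34.6094°.
a = sin²(Δφ/2) + cos φ₁ · cos φ₂ · sin²(Δλ/2) = 0.145702.
c = 2·atan2(√a, √(1−a)) = 0.78329 rad → d = 6371·c ≈ 4990.34 km.

4990 km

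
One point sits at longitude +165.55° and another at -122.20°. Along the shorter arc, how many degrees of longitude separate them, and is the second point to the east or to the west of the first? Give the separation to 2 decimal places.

Raw difference: -122.20 − 165.55 = -287.75°.
Normalise into (−180°, 180°]: -287.75° + 360° = 72.25°.
Positive ⇒ the second point lies to the east; separation 72.25°.

72.25° east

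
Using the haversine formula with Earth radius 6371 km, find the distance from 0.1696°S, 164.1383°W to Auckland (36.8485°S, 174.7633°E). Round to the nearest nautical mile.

2495 nmi

Δλ = 174.7633 − -164.1383 = 338.9016°; wrapped into (−180°, 180°]: -21.0984°.
Δφ = -36.8485 − -0.1696 = -36.6789°.
a = sin²(Δφ/2) + cos φ₁ · cos φ₂ · sin²(Δλ/2) = 0.125824.
c = 2·atan2(√a, √(1−a)) = 0.72522 rad → d = 6371·c ≈ 4620.39 km ≈ 2494.81 nmi.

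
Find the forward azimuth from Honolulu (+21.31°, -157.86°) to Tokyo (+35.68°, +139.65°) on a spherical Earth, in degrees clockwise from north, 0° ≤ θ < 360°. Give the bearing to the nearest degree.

Δλ = 139.65 − -157.86 = 297.51°; wrapped into (−180°, 180°]: -62.49°.
θ = atan2( sin Δλ · cos φ₂ , cos φ₁ · sin φ₂ − sin φ₁ · cos φ₂ · cos Δλ )
  = atan2(-0.72044, 0.40703) = -60.535° → normalised to [0°, 360°): 299.465°.

299°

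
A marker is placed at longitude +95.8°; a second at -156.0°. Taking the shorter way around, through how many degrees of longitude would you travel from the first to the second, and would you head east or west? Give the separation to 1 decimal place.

108.2° east

Raw difference: -156.0 − 95.8 = -251.8°.
Normalise into (−180°, 180°]: -251.8° + 360° = 108.2°.
Positive ⇒ the second point lies to the east; separation 108.2°.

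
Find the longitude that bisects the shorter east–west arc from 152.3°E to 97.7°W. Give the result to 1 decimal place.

152.7°W

Signed shortest Δλ from +152.3° to -97.7° is +110.0°.
Midpoint longitude = +152.3° + (+110.0°)/2 = +152.3° + 55.0° = +207.3°.
Normalise into (−180°, 180°]: -152.7°.
(The naïve average (+152.3 + -97.7)/2 = 27.3° is on the wrong side of the globe.)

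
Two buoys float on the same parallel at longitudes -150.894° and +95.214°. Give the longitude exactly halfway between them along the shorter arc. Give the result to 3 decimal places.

Signed shortest Δλ from -150.894° to +95.214° is -113.892°.
Midpoint longitude = -150.894° + (-113.892°)/2 = -150.894° − 56.946° = -207.840°.
Normalise into (−180°, 180°]: +152.160°.
(The naïve average (-150.894 + +95.214)/2 = -27.84° is on the wrong side of the globe.)

+152.160°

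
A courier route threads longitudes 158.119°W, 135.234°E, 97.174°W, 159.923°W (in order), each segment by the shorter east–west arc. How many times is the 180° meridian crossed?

2

Leg 1: -158.119° → +135.234°, shortest Δλ = -66.647° (west) — crosses 180°.
Leg 2: +135.234° → -97.174°, shortest Δλ = 127.592° (east) — crosses 180°.
Leg 3: -97.174° → -159.923°, shortest Δλ = -62.749° (west) — does not cross 180°.
Total crossings: 2.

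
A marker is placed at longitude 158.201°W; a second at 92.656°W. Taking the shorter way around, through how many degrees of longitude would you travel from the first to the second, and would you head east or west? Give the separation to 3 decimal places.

65.545° east

Raw difference: -92.656 − -158.201 = 65.545°.
Normalise into (−180°, 180°]: 65.545° stays 65.545°.
Positive ⇒ the second point lies to the east; separation 65.545°.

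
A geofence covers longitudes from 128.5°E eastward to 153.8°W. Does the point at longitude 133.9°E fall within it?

Band width going east from +128.5° to -153.8°: ((-153.8 − 128.5) mod 360) = 77.7°.
Offset of +133.9° east of the west edge: ((133.9 − 128.5) mod 360) = 5.4°.
5.4° ≤ 77.7° ⇒ inside.

Yes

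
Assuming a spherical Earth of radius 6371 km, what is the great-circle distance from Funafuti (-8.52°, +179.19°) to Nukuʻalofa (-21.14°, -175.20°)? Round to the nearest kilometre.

1527 km

Δλ = -175.20 − 179.19 = -354.39°; wrapped into (−180°, 180°]: 5.61°.
Δφ = -21.14 − -8.52 = -12.62°.
a = sin²(Δφ/2) + cos φ₁ · cos φ₂ · sin²(Δλ/2) = 0.014289.
c = 2·atan2(√a, √(1−a)) = 0.23964 rad → d = 6371·c ≈ 1526.77 km.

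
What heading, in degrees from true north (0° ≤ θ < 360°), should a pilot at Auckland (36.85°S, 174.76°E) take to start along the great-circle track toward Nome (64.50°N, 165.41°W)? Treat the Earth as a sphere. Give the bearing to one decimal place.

8.6°

Δλ = -165.41 − 174.76 = -340.17°; wrapped into (−180°, 180°]: 19.83°.
θ = atan2( sin Δλ · cos φ₂ , cos φ₁ · sin φ₂ − sin φ₁ · cos φ₂ · cos Δλ )
  = atan2(0.14604, 0.96513) = 8.605° → normalised to [0°, 360°): 8.605°.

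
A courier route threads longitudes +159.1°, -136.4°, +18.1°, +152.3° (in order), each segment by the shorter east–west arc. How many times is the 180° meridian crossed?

Leg 1: +159.1° → -136.4°, shortest Δλ = 64.5° (east) — crosses 180°.
Leg 2: -136.4° → +18.1°, shortest Δλ = 154.5° (east) — does not cross 180°.
Leg 3: +18.1° → +152.3°, shortest Δλ = 134.2° (east) — does not cross 180°.
Total crossings: 1.

1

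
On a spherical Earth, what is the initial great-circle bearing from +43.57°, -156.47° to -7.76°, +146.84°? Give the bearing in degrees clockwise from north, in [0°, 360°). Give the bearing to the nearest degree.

Δλ = 146.84 − -156.47 = 303.31°; wrapped into (−180°, 180°]: -56.69°.
θ = atan2( sin Δλ · cos φ₂ , cos φ₁ · sin φ₂ − sin φ₁ · cos φ₂ · cos Δλ )
  = atan2(-0.82806, -0.47287) = -119.729° → normalised to [0°, 360°): 240.271°.

240°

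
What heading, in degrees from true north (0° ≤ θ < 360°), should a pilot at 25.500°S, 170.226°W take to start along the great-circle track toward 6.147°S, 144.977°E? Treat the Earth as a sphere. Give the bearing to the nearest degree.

Δλ = 144.977 − -170.226 = 315.203°; wrapped into (−180°, 180°]: -44.797°.
θ = atan2( sin Δλ · cos φ₂ , cos φ₁ · sin φ₂ − sin φ₁ · cos φ₂ · cos Δλ )
  = atan2(-0.70055, 0.20709) = -73.532° → normalised to [0°, 360°): 286.468°.

286°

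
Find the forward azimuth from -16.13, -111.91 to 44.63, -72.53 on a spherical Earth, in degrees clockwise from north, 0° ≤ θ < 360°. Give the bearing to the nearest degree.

Δλ = -72.53 − -111.91 = 39.38°.
θ = atan2( sin Δλ · cos φ₂ , cos φ₁ · sin φ₂ − sin φ₁ · cos φ₂ · cos Δλ )
  = atan2(0.45152, 0.82769) = 28.613° → normalised to [0°, 360°): 28.613°.

29°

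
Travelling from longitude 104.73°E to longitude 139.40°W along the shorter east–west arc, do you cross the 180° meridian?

Yes

Naïve |-139.40 − 104.73| = 244.13° > 180°, so the shorter arc goes the other way round — across 180°.
Signed shortest Δλ = ((-139.40 − 104.73 + 180) mod 360) − 180 = 115.87°.
Going east by 115.87° from +104.73° passes through 180° before reaching -139.40°.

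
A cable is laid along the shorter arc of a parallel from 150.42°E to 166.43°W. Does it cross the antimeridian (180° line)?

Yes

Naïve |-166.43 − 150.42| = 316.85° > 180°, so the shorter arc goes the other way round — across 180°.
Signed shortest Δλ = ((-166.43 − 150.42 + 180) mod 360) − 180 = 43.15°.
Going east by 43.15° from +150.42° passes through 180° before reaching -166.43°.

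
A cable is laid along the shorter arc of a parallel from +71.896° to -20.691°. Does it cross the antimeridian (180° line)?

No

Signed shortest Δλ = ((-20.691 − 71.896 + 180) mod 360) − 180 = -92.587°.
Going west by 92.587° from +71.896° reaches -20.691° without touching 180°.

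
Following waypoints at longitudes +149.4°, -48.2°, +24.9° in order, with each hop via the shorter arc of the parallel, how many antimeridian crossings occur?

Leg 1: +149.4° → -48.2°, shortest Δλ = 162.4° (east) — crosses 180°.
Leg 2: -48.2° → +24.9°, shortest Δλ = 73.1° (east) — does not cross 180°.
Total crossings: 1.

1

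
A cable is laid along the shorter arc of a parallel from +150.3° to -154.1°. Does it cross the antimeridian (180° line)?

Naïve |-154.1 − 150.3| = 304.4° > 180°, so the shorter arc goes the other way round — across 180°.
Signed shortest Δλ = ((-154.1 − 150.3 + 180) mod 360) − 180 = 55.6°.
Going east by 55.6° from +150.3° passes through 180° before reaching -154.1°.

Yes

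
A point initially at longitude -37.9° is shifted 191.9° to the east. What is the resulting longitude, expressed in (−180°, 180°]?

+154.0°

Start at -37.9°; shift +191.9° → +154.0°.
+154.0° already lies in (−180°, 180°].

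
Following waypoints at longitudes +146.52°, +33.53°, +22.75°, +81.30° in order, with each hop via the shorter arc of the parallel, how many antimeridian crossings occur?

0

Leg 1: +146.52° → +33.53°, shortest Δλ = -112.99° (west) — does not cross 180°.
Leg 2: +33.53° → +22.75°, shortest Δλ = -10.78° (west) — does not cross 180°.
Leg 3: +22.75° → +81.30°, shortest Δλ = 58.55° (east) — does not cross 180°.
Total crossings: 0.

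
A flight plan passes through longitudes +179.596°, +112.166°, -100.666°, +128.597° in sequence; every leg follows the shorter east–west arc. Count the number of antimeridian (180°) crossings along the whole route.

Leg 1: +179.596° → +112.166°, shortest Δλ = -67.43° (west) — does not cross 180°.
Leg 2: +112.166° → -100.666°, shortest Δλ = 147.168° (east) — crosses 180°.
Leg 3: -100.666° → +128.597°, shortest Δλ = -130.737° (west) — crosses 180°.
Total crossings: 2.

2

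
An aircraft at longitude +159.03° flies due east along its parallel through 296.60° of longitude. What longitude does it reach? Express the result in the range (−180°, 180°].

+95.63°

Start at +159.03°; shift +296.60° → +455.63°.
+455.63° lies outside (−180°, 180°]; subtract 360° → +95.63°.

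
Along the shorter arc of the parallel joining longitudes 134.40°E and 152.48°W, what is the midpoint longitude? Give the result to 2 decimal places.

170.96°E

Signed shortest Δλ from +134.40° to -152.48° is +73.12°.
Midpoint longitude = +134.40° + (+73.12°)/2 = +134.40° + 36.56° = +170.96°.
(The naïve average (+134.40 + -152.48)/2 = -9.04° is on the wrong side of the globe.)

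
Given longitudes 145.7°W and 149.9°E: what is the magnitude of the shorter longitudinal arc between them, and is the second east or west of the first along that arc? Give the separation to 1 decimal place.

Raw difference: 149.9 − -145.7 = 295.6°.
Normalise into (−180°, 180°]: 295.6° − 360° = -64.4°.
Negative ⇒ the second point lies to the west; separation 64.4°.

64.4° west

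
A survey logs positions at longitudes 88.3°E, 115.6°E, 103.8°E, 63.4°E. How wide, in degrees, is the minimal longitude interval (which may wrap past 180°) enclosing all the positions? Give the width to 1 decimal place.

52.2°

Sort the longitudes: +63.4°, +88.3°, +103.8°, +115.6°.
Eastward gaps between consecutive values (wrapping around): 24.9°, 15.5°, 11.8°, 307.8°.
Largest gap = 307.8° ⇒ minimal covering band is its complement: 360° − 307.8° = 52.2°.
Band runs from +63.4° eastward to +115.6°.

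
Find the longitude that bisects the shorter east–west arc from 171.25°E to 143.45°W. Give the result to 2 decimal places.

166.10°W

Signed shortest Δλ from +171.25° to -143.45° is +45.30°.
Midpoint longitude = +171.25° + (+45.30°)/2 = +171.25° + 22.65° = +193.90°.
Normalise into (−180°, 180°]: -166.10°.
(The naïve average (+171.25 + -143.45)/2 = 13.9° is on the wrong side of the globe.)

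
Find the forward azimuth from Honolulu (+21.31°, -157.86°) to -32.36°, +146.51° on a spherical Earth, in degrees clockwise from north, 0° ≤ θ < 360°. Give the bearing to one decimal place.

226.1°

Δλ = 146.51 − -157.86 = 304.37°; wrapped into (−180°, 180°]: -55.63°.
θ = atan2( sin Δλ · cos φ₂ , cos φ₁ · sin φ₂ − sin φ₁ · cos φ₂ · cos Δλ )
  = atan2(-0.69722, -0.67194) = -133.942° → normalised to [0°, 360°): 226.058°.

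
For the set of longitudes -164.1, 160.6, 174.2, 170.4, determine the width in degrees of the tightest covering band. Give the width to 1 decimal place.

Sort the longitudes: -164.1°, +160.6°, +170.4°, +174.2°.
Eastward gaps between consecutive values (wrapping around): 324.7°, 9.8°, 3.8°, 21.7°.
Largest gap = 324.7° ⇒ minimal covering band is its complement: 360° − 324.7° = 35.3°.
Band runs from +160.6° eastward to -164.1°, crossing the antimeridian.

35.3°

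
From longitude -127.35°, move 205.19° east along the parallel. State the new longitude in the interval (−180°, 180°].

Start at -127.35°; shift +205.19° → +77.84°.
+77.84° already lies in (−180°, 180°].

+77.84°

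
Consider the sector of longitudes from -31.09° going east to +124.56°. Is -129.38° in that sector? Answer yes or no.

No

Band width going east from -31.09° to +124.56°: ((124.56 − -31.09) mod 360) = 155.65°.
Offset of -129.38° east of the west edge: ((-129.38 − -31.09) mod 360) = 261.71°.
261.71° > 155.65° ⇒ outside.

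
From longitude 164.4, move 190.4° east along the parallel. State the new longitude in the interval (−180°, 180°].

Start at +164.4°; shift +190.4° → +354.8°.
+354.8° lies outside (−180°, 180°]; subtract 360° → -5.2°.

-5.2°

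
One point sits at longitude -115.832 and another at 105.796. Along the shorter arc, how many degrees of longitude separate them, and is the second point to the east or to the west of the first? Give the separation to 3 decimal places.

Raw difference: 105.796 − -115.832 = 221.628°.
Normalise into (−180°, 180°]: 221.628° − 360° = -138.372°.
Negative ⇒ the second point lies to the west; separation 138.372°.

138.372° west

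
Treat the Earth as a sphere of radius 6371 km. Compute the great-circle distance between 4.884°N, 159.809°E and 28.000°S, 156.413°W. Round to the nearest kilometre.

5946 km

Δλ = -156.413 − 159.809 = -316.222°; wrapped into (−180°, 180°]: 43.778°.
Δφ = -28.000 − 4.884 = -32.884°.
a = sin²(Δφ/2) + cos φ₁ · cos φ₂ · sin²(Δλ/2) = 0.202387.
c = 2·atan2(√a, √(1−a)) = 0.93325 rad → d = 6371·c ≈ 5945.73 km.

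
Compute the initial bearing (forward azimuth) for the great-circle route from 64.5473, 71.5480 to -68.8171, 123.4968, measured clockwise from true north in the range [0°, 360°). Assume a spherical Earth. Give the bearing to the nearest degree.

Δλ = 123.4968 − 71.5480 = 51.9488°.
θ = atan2( sin Δλ · cos φ₂ , cos φ₁ · sin φ₂ − sin φ₁ · cos φ₂ · cos Δλ )
  = atan2(0.28455, -0.60183) = 154.695° → normalised to [0°, 360°): 154.695°.

155°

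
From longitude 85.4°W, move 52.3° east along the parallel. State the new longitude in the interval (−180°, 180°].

Start at -85.4°; shift +52.3° → -33.1°.
-33.1° already lies in (−180°, 180°].

33.1°W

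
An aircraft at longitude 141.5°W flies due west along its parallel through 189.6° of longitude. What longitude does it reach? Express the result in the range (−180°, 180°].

28.9°E

Start at -141.5°; shift −189.6° → -331.1°.
-331.1° lies outside (−180°, 180°]; add 360° → +28.9°.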